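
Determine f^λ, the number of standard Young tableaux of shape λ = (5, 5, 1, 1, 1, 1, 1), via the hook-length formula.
# SYT of shape (5, 5, 1, 1, 1, 1, 1) = 34398

Hook-length formula: f^λ = n! / Π hook(c), product over all cells c of the Young diagram. For λ = (5, 5, 1, 1, 1, 1, 1), n = 15 boxes. Hook lengths by row (left-to-right, top-to-bottom): [11, 5, 4, 3, 2]; [10, 4, 3, 2, 1]; [5]; [4]; [3]; [2]; [1]. Product of hooks = 38016000. So f^λ = 15! / 38016000 = 1307674368000 / 38016000 = 34398.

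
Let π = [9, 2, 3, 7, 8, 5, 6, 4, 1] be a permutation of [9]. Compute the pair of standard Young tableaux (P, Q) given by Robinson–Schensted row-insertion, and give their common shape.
P = [1, 3, 4, 6] / [2, 8] / [5] / [7] / [9];  Q = [1, 3, 4, 5] / [2, 7] / [6] / [8] / [9];  common shape = (4, 2, 1, 1, 1)

Row-insert the values π_1, π_2, … into P one at a time, bumping the leftmost entry strictly greater than the inserted value down to the next row. The recording tableau Q records, in position (i, j), the step at which that cell was added to P.
  Insert 9 (step 1): P = [9];  Q = [1]
  Insert 2 (step 2): P = [2] / [9];  Q = [1] / [2]
  Insert 3 (step 3): P = [2, 3] / [9];  Q = [1, 3] / [2]
  Insert 7 (step 4): P = [2, 3, 7] / [9];  Q = [1, 3, 4] / [2]
  Insert 8 (step 5): P = [2, 3, 7, 8] / [9];  Q = [1, 3, 4, 5] / [2]
  Insert 5 (step 6): P = [2, 3, 5, 8] / [7] / [9];  Q = [1, 3, 4, 5] / [2] / [6]
  Insert 6 (step 7): P = [2, 3, 5, 6] / [7, 8] / [9];  Q = [1, 3, 4, 5] / [2, 7] / [6]
  Insert 4 (step 8): P = [2, 3, 4, 6] / [5, 8] / [7] / [9];  Q = [1, 3, 4, 5] / [2, 7] / [6] / [8]
  Insert 1 (step 9): P = [1, 3, 4, 6] / [2, 8] / [5] / [7] / [9];  Q = [1, 3, 4, 5] / [2, 7] / [6] / [8] / [9]
Final shape: (4, 2, 1, 1, 1).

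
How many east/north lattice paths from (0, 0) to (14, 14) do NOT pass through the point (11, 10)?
Number of paths = 27771540

Total paths from (0, 0) to (14, 14): C(28, 14) = 40116600. Paths through (11, 10): (paths (0, 0) → (11, 10)) × (paths (11, 10) → (14, 14)) = C(21, 11) · C(7, 3) = 352716 · 35 = 12345060. Avoidance count = 40116600 − 12345060 = 27771540.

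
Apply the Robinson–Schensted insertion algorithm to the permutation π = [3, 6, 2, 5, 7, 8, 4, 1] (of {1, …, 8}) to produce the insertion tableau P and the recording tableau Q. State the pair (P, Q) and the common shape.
P = [1, 4, 7, 8] / [2, 5] / [3] / [6];  Q = [1, 2, 5, 6] / [3, 4] / [7] / [8];  common shape = (4, 2, 1, 1)

Row-insert the values π_1, π_2, … into P one at a time, bumping the leftmost entry strictly greater than the inserted value down to the next row. The recording tableau Q records, in position (i, j), the step at which that cell was added to P.
  Insert 3 (step 1): P = [3];  Q = [1]
  Insert 6 (step 2): P = [3, 6];  Q = [1, 2]
  Insert 2 (step 3): P = [2, 6] / [3];  Q = [1, 2] / [3]
  Insert 5 (step 4): P = [2, 5] / [3, 6];  Q = [1, 2] / [3, 4]
  Insert 7 (step 5): P = [2, 5, 7] / [3, 6];  Q = [1, 2, 5] / [3, 4]
  Insert 8 (step 6): P = [2, 5, 7, 8] / [3, 6];  Q = [1, 2, 5, 6] / [3, 4]
  Insert 4 (step 7): P = [2, 4, 7, 8] / [3, 5] / [6];  Q = [1, 2, 5, 6] / [3, 4] / [7]
  Insert 1 (step 8): P = [1, 4, 7, 8] / [2, 5] / [3] / [6];  Q = [1, 2, 5, 6] / [3, 4] / [7] / [8]
Final shape: (4, 2, 1, 1).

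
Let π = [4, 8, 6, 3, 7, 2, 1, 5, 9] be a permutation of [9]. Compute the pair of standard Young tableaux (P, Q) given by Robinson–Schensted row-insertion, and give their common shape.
P = [1, 5, 7, 9] / [2, 6] / [3] / [4] / [8];  Q = [1, 2, 5, 9] / [3, 8] / [4] / [6] / [7];  common shape = (4, 2, 1, 1, 1)

Row-insert the values π_1, π_2, … into P one at a time, bumping the leftmost entry strictly greater than the inserted value down to the next row. The recording tableau Q records, in position (i, j), the step at which that cell was added to P.
  Insert 4 (step 1): P = [4];  Q = [1]
  Insert 8 (step 2): P = [4, 8];  Q = [1, 2]
  Insert 6 (step 3): P = [4, 6] / [8];  Q = [1, 2] / [3]
  Insert 3 (step 4): P = [3, 6] / [4] / [8];  Q = [1, 2] / [3] / [4]
  Insert 7 (step 5): P = [3, 6, 7] / [4] / [8];  Q = [1, 2, 5] / [3] / [4]
  Insert 2 (step 6): P = [2, 6, 7] / [3] / [4] / [8];  Q = [1, 2, 5] / [3] / [4] / [6]
  Insert 1 (step 7): P = [1, 6, 7] / [2] / [3] / [4] / [8];  Q = [1, 2, 5] / [3] / [4] / [6] / [7]
  Insert 5 (step 8): P = [1, 5, 7] / [2, 6] / [3] / [4] / [8];  Q = [1, 2, 5] / [3, 8] / [4] / [6] / [7]
  Insert 9 (step 9): P = [1, 5, 7, 9] / [2, 6] / [3] / [4] / [8];  Q = [1, 2, 5, 9] / [3, 8] / [4] / [6] / [7]
Final shape: (4, 2, 1, 1, 1).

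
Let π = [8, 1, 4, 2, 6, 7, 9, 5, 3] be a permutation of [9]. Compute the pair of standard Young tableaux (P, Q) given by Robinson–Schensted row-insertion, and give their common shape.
P = [1, 2, 3, 7, 9] / [4, 5] / [6] / [8];  Q = [1, 3, 5, 6, 7] / [2, 8] / [4] / [9];  common shape = (5, 2, 1, 1)

Row-insert the values π_1, π_2, … into P one at a time, bumping the leftmost entry strictly greater than the inserted value down to the next row. The recording tableau Q records, in position (i, j), the step at which that cell was added to P.
  Insert 8 (step 1): P = [8];  Q = [1]
  Insert 1 (step 2): P = [1] / [8];  Q = [1] / [2]
  Insert 4 (step 3): P = [1, 4] / [8];  Q = [1, 3] / [2]
  Insert 2 (step 4): P = [1, 2] / [4] / [8];  Q = [1, 3] / [2] / [4]
  Insert 6 (step 5): P = [1, 2, 6] / [4] / [8];  Q = [1, 3, 5] / [2] / [4]
  Insert 7 (step 6): P = [1, 2, 6, 7] / [4] / [8];  Q = [1, 3, 5, 6] / [2] / [4]
  Insert 9 (step 7): P = [1, 2, 6, 7, 9] / [4] / [8];  Q = [1, 3, 5, 6, 7] / [2] / [4]
  Insert 5 (step 8): P = [1, 2, 5, 7, 9] / [4, 6] / [8];  Q = [1, 3, 5, 6, 7] / [2, 8] / [4]
  Insert 3 (step 9): P = [1, 2, 3, 7, 9] / [4, 5] / [6] / [8];  Q = [1, 3, 5, 6, 7] / [2, 8] / [4] / [9]
Final shape: (5, 2, 1, 1).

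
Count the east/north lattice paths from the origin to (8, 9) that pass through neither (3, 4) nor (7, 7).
Number of paths = 8869

Inclusion–exclusion. Total paths: C(17, 8) = 24310. Through P₁: C(7, 3)·C(10, 5) = 8820. Through P₂: C(14, 7)·C(3, 1) = 10296. Since P₁ is strictly southwest of P₂, a monotone path through both must visit P₁ then P₂; paths through both = C(7, 3)·C(7, 4)·C(3, 1) = 3675. Avoid both = 24310 − 8820 − 10296 + 3675 = 8869.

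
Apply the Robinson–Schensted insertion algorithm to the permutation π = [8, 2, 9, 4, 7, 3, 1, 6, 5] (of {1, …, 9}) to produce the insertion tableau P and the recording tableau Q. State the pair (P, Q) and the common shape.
P = [1, 3, 5] / [2, 6] / [4, 7] / [8, 9];  Q = [1, 3, 5] / [2, 4] / [6, 8] / [7, 9];  common shape = (3, 2, 2, 2)

Row-insert the values π_1, π_2, … into P one at a time, bumping the leftmost entry strictly greater than the inserted value down to the next row. The recording tableau Q records, in position (i, j), the step at which that cell was added to P.
  Insert 8 (step 1): P = [8];  Q = [1]
  Insert 2 (step 2): P = [2] / [8];  Q = [1] / [2]
  Insert 9 (step 3): P = [2, 9] / [8];  Q = [1, 3] / [2]
  Insert 4 (step 4): P = [2, 4] / [8, 9];  Q = [1, 3] / [2, 4]
  Insert 7 (step 5): P = [2, 4, 7] / [8, 9];  Q = [1, 3, 5] / [2, 4]
  Insert 3 (step 6): P = [2, 3, 7] / [4, 9] / [8];  Q = [1, 3, 5] / [2, 4] / [6]
  Insert 1 (step 7): P = [1, 3, 7] / [2, 9] / [4] / [8];  Q = [1, 3, 5] / [2, 4] / [6] / [7]
  Insert 6 (step 8): P = [1, 3, 6] / [2, 7] / [4, 9] / [8];  Q = [1, 3, 5] / [2, 4] / [6, 8] / [7]
  Insert 5 (step 9): P = [1, 3, 5] / [2, 6] / [4, 7] / [8, 9];  Q = [1, 3, 5] / [2, 4] / [6, 8] / [7, 9]
Final shape: (3, 2, 2, 2).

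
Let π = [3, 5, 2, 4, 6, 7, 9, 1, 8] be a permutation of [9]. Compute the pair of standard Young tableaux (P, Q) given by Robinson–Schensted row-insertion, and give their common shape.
P = [1, 4, 6, 7, 8] / [2, 5, 9] / [3];  Q = [1, 2, 5, 6, 7] / [3, 4, 9] / [8];  common shape = (5, 3, 1)

Row-insert the values π_1, π_2, … into P one at a time, bumping the leftmost entry strictly greater than the inserted value down to the next row. The recording tableau Q records, in position (i, j), the step at which that cell was added to P.
  Insert 3 (step 1): P = [3];  Q = [1]
  Insert 5 (step 2): P = [3, 5];  Q = [1, 2]
  Insert 2 (step 3): P = [2, 5] / [3];  Q = [1, 2] / [3]
  Insert 4 (step 4): P = [2, 4] / [3, 5];  Q = [1, 2] / [3, 4]
  Insert 6 (step 5): P = [2, 4, 6] / [3, 5];  Q = [1, 2, 5] / [3, 4]
  Insert 7 (step 6): P = [2, 4, 6, 7] / [3, 5];  Q = [1, 2, 5, 6] / [3, 4]
  Insert 9 (step 7): P = [2, 4, 6, 7, 9] / [3, 5];  Q = [1, 2, 5, 6, 7] / [3, 4]
  Insert 1 (step 8): P = [1, 4, 6, 7, 9] / [2, 5] / [3];  Q = [1, 2, 5, 6, 7] / [3, 4] / [8]
  Insert 8 (step 9): P = [1, 4, 6, 7, 8] / [2, 5, 9] / [3];  Q = [1, 2, 5, 6, 7] / [3, 4, 9] / [8]
Final shape: (5, 3, 1).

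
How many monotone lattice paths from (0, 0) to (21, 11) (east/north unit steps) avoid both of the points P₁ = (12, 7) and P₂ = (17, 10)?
Number of paths = 64924275

Inclusion–exclusion. Total paths: C(32, 21) = 129024480. Through P₁: C(19, 12)·C(13, 9) = 36027420. Through P₂: C(27, 17)·C(5, 4) = 42181425. Since P₁ is strictly southwest of P₂, a monotone path through both must visit P₁ then P₂; paths through both = C(19, 12)·C(8, 5)·C(5, 4) = 14108640. Avoid both = 129024480 − 36027420 − 42181425 + 14108640 = 64924275.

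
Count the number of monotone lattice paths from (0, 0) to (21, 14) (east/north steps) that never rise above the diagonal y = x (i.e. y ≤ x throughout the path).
Number of paths = 843621600

By the reflection principle (André's argument), the number of monotone paths to (21, 14) with n ≤ m that never go above y = x is C(35, 21) − C(35, 22) = 2319959400 − 1476337800 = 843621600.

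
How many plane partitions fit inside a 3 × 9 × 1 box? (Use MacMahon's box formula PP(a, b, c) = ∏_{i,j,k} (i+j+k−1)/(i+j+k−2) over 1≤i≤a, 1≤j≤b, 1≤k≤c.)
PP(3, 9, 1) = 220

Evaluate the triple product over i = 1..3, j = 1..9, k = 1..1. The factors are (2/1) · (3/2) · (4/3) · (5/4) · (6/5) · (7/6) · (8/7) · (9/8) · … (27 factors total). The numerators and denominators telescope so the product is an integer; carrying out the multiplication exactly gives PP(3, 9, 1) = 220.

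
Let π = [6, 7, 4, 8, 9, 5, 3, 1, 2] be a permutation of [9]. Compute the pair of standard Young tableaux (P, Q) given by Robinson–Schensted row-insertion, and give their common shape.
P = [1, 2, 8, 9] / [3, 5] / [4, 7] / [6];  Q = [1, 2, 4, 5] / [3, 6] / [7, 9] / [8];  common shape = (4, 2, 2, 1)

Row-insert the values π_1, π_2, … into P one at a time, bumping the leftmost entry strictly greater than the inserted value down to the next row. The recording tableau Q records, in position (i, j), the step at which that cell was added to P.
  Insert 6 (step 1): P = [6];  Q = [1]
  Insert 7 (step 2): P = [6, 7];  Q = [1, 2]
  Insert 4 (step 3): P = [4, 7] / [6];  Q = [1, 2] / [3]
  Insert 8 (step 4): P = [4, 7, 8] / [6];  Q = [1, 2, 4] / [3]
  Insert 9 (step 5): P = [4, 7, 8, 9] / [6];  Q = [1, 2, 4, 5] / [3]
  Insert 5 (step 6): P = [4, 5, 8, 9] / [6, 7];  Q = [1, 2, 4, 5] / [3, 6]
  Insert 3 (step 7): P = [3, 5, 8, 9] / [4, 7] / [6];  Q = [1, 2, 4, 5] / [3, 6] / [7]
  Insert 1 (step 8): P = [1, 5, 8, 9] / [3, 7] / [4] / [6];  Q = [1, 2, 4, 5] / [3, 6] / [7] / [8]
  Insert 2 (step 9): P = [1, 2, 8, 9] / [3, 5] / [4, 7] / [6];  Q = [1, 2, 4, 5] / [3, 6] / [7, 9] / [8]
Final shape: (4, 2, 2, 1).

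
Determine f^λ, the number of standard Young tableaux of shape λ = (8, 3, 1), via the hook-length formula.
# SYT of shape (8, 3, 1) = 891

Hook-length formula: f^λ = n! / Π hook(c), product over all cells c of the Young diagram. For λ = (8, 3, 1), n = 12 boxes. Hook lengths by row (left-to-right, top-to-bottom): [10, 8, 7, 5, 4, 3, 2, 1]; [4, 2, 1]; [1]. Product of hooks = 537600. So f^λ = 12! / 537600 = 479001600 / 537600 = 891.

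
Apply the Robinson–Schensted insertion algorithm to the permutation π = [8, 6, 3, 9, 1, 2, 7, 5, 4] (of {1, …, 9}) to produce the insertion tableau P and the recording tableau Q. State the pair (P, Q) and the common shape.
P = [1, 2, 4] / [3, 5] / [6, 7] / [8, 9];  Q = [1, 4, 7] / [2, 6] / [3, 8] / [5, 9];  common shape = (3, 2, 2, 2)

Row-insert the values π_1, π_2, … into P one at a time, bumping the leftmost entry strictly greater than the inserted value down to the next row. The recording tableau Q records, in position (i, j), the step at which that cell was added to P.
  Insert 8 (step 1): P = [8];  Q = [1]
  Insert 6 (step 2): P = [6] / [8];  Q = [1] / [2]
  Insert 3 (step 3): P = [3] / [6] / [8];  Q = [1] / [2] / [3]
  Insert 9 (step 4): P = [3, 9] / [6] / [8];  Q = [1, 4] / [2] / [3]
  Insert 1 (step 5): P = [1, 9] / [3] / [6] / [8];  Q = [1, 4] / [2] / [3] / [5]
  Insert 2 (step 6): P = [1, 2] / [3, 9] / [6] / [8];  Q = [1, 4] / [2, 6] / [3] / [5]
  Insert 7 (step 7): P = [1, 2, 7] / [3, 9] / [6] / [8];  Q = [1, 4, 7] / [2, 6] / [3] / [5]
  Insert 5 (step 8): P = [1, 2, 5] / [3, 7] / [6, 9] / [8];  Q = [1, 4, 7] / [2, 6] / [3, 8] / [5]
  Insert 4 (step 9): P = [1, 2, 4] / [3, 5] / [6, 7] / [8, 9];  Q = [1, 4, 7] / [2, 6] / [3, 8] / [5, 9]
Final shape: (3, 2, 2, 2).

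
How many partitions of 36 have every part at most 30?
p(36, parts ≤ 30) = 17958

Use the recurrence p(n, m) = p(n, m−1) + p(n−m, m): either the largest part is < m (count p(n, m−1)) or the largest part is exactly m (remove one copy of m, count p(n−m, m)). With p(0, ·) = 1 this gives p(36, parts ≤ 30) = 17958. (By conjugating Young diagrams, this also counts partitions of 36 into at most 30 parts.)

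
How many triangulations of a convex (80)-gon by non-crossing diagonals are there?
C_78 = 73745243611532458459690151854647329239335600

These polygon triangulations are counted by the Catalan number C_n = (1/(n + 1)) · C(2n, n). For n = 78: C_78 = (1/79) · C(156, 78) = 5825874245311064218315521996517139009907512400/79 = 73745243611532458459690151854647329239335600.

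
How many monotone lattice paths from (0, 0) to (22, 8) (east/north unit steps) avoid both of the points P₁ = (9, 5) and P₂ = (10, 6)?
Number of paths = 4367441

Inclusion–exclusion. Total paths: C(30, 22) = 5852925. Through P₁: C(14, 9)·C(16, 13) = 1121120. Through P₂: C(16, 10)·C(14, 12) = 728728. Since P₁ is strictly southwest of P₂, a monotone path through both must visit P₁ then P₂; paths through both = C(14, 9)·C(2, 1)·C(14, 12) = 364364. Avoid both = 5852925 − 1121120 − 728728 + 364364 = 4367441.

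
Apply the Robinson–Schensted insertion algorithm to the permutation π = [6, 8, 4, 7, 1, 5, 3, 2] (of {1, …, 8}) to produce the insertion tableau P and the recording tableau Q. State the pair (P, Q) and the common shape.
P = [1, 2] / [3, 5] / [4, 7] / [6] / [8];  Q = [1, 2] / [3, 4] / [5, 6] / [7] / [8];  common shape = (2, 2, 2, 1, 1)

Row-insert the values π_1, π_2, … into P one at a time, bumping the leftmost entry strictly greater than the inserted value down to the next row. The recording tableau Q records, in position (i, j), the step at which that cell was added to P.
  Insert 6 (step 1): P = [6];  Q = [1]
  Insert 8 (step 2): P = [6, 8];  Q = [1, 2]
  Insert 4 (step 3): P = [4, 8] / [6];  Q = [1, 2] / [3]
  Insert 7 (step 4): P = [4, 7] / [6, 8];  Q = [1, 2] / [3, 4]
  Insert 1 (step 5): P = [1, 7] / [4, 8] / [6];  Q = [1, 2] / [3, 4] / [5]
  Insert 5 (step 6): P = [1, 5] / [4, 7] / [6, 8];  Q = [1, 2] / [3, 4] / [5, 6]
  Insert 3 (step 7): P = [1, 3] / [4, 5] / [6, 7] / [8];  Q = [1, 2] / [3, 4] / [5, 6] / [7]
  Insert 2 (step 8): P = [1, 2] / [3, 5] / [4, 7] / [6] / [8];  Q = [1, 2] / [3, 4] / [5, 6] / [7] / [8]
Final shape: (2, 2, 2, 1, 1).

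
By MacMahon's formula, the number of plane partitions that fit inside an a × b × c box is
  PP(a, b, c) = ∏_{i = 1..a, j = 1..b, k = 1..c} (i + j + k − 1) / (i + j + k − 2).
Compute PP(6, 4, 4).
PP(6, 4, 4) = 9343620

Evaluate the triple product over i = 1..6, j = 1..4, k = 1..4. The factors are (2/1) · (3/2) · (4/3) · (5/4) · (3/2) · (4/3) · (5/4) · (6/5) · … (96 factors total). The numerators and denominators telescope so the product is an integer; carrying out the multiplication exactly gives PP(6, 4, 4) = 9343620.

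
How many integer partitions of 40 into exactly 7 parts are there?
p(40, 7 parts) = 2738

Partitions of n into exactly k parts are in bijection with partitions of n − k into at most k parts (subtract 1 from each part). So p(40, exactly 7) = p(33, parts ≤ 7). Computing via the recurrence p(m, j) = p(m, j−1) + p(m−j, j) gives 2738.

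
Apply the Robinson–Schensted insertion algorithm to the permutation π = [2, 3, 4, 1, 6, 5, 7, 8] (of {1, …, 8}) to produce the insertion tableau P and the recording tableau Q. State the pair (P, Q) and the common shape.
P = [1, 3, 4, 5, 7, 8] / [2, 6];  Q = [1, 2, 3, 5, 7, 8] / [4, 6];  common shape = (6, 2)

Row-insert the values π_1, π_2, … into P one at a time, bumping the leftmost entry strictly greater than the inserted value down to the next row. The recording tableau Q records, in position (i, j), the step at which that cell was added to P.
  Insert 2 (step 1): P = [2];  Q = [1]
  Insert 3 (step 2): P = [2, 3];  Q = [1, 2]
  Insert 4 (step 3): P = [2, 3, 4];  Q = [1, 2, 3]
  Insert 1 (step 4): P = [1, 3, 4] / [2];  Q = [1, 2, 3] / [4]
  Insert 6 (step 5): P = [1, 3, 4, 6] / [2];  Q = [1, 2, 3, 5] / [4]
  Insert 5 (step 6): P = [1, 3, 4, 5] / [2, 6];  Q = [1, 2, 3, 5] / [4, 6]
  Insert 7 (step 7): P = [1, 3, 4, 5, 7] / [2, 6];  Q = [1, 2, 3, 5, 7] / [4, 6]
  Insert 8 (step 8): P = [1, 3, 4, 5, 7, 8] / [2, 6];  Q = [1, 2, 3, 5, 7, 8] / [4, 6]
Final shape: (6, 2).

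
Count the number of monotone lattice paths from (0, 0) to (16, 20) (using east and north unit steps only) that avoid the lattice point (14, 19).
Number of paths = 4851444510

Total paths from (0, 0) to (16, 20): C(36, 16) = 7307872110. Paths through (14, 19): (paths (0, 0) → (14, 19)) × (paths (14, 19) → (16, 20)) = C(33, 14) · C(3, 2) = 818809200 · 3 = 2456427600. Avoidance count = 7307872110 − 2456427600 = 4851444510.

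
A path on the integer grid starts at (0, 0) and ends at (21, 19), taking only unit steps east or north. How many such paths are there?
Number of paths = 131282408400

A monotone lattice path from (0, 0) to (21, 19) consists of 21 east steps and 19 north steps in some order, so it is determined by which 21 of the 40 steps are east. The count is C(40, 21) = 131282408400.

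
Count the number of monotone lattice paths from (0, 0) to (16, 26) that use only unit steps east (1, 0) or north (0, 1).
Number of paths = 166509721602

A monotone lattice path from (0, 0) to (16, 26) consists of 16 east steps and 26 north steps in some order, so it is determined by which 16 of the 42 steps are east. The count is C(42, 16) = 166509721602.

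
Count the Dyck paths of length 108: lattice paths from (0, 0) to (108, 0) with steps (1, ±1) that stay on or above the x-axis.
C_54 = 451959718027953471447609509424

These Dyck paths are counted by the Catalan number C_n = (1/(n + 1)) · C(2n, n). For n = 54: C_54 = (1/55) · C(108, 54) = 24857784491537440929618523018320/55 = 451959718027953471447609509424.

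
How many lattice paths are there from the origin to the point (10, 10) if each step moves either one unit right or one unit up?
Number of paths = 184756

A monotone lattice path from (0, 0) to (10, 10) consists of 10 east steps and 10 north steps in some order, so it is determined by which 10 of the 20 steps are east. The count is C(20, 10) = 184756.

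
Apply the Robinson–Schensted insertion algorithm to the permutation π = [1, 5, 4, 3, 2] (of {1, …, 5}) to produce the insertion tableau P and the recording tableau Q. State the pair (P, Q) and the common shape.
P = [1, 2] / [3] / [4] / [5];  Q = [1, 2] / [3] / [4] / [5];  common shape = (2, 1, 1, 1)

Row-insert the values π_1, π_2, … into P one at a time, bumping the leftmost entry strictly greater than the inserted value down to the next row. The recording tableau Q records, in position (i, j), the step at which that cell was added to P.
  Insert 1 (step 1): P = [1];  Q = [1]
  Insert 5 (step 2): P = [1, 5];  Q = [1, 2]
  Insert 4 (step 3): P = [1, 4] / [5];  Q = [1, 2] / [3]
  Insert 3 (step 4): P = [1, 3] / [4] / [5];  Q = [1, 2] / [3] / [4]
  Insert 2 (step 5): P = [1, 2] / [3] / [4] / [5];  Q = [1, 2] / [3] / [4] / [5]
Final shape: (2, 1, 1, 1).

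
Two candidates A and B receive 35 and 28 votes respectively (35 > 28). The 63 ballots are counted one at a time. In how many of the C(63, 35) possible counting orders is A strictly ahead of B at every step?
Strict-lead orderings = 69923143311577493

Total orderings of the 63 votes with 35 for A: C(63, 35) = 629308289804197437. By the Bertrand ballot formula (Cycle Lemma / reflection principle), the number of orderings in which A is strictly ahead of B throughout is (p − q)/(p + q) · C(p + q, p) = (35 − 28)/(35 + 28) · 629308289804197437 = 69923143311577493.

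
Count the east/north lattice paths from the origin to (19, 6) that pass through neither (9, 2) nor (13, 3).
Number of paths = 98105

Inclusion–exclusion. Total paths: C(25, 19) = 177100. Through P₁: C(11, 9)·C(14, 10) = 55055. Through P₂: C(16, 13)·C(9, 6) = 47040. Since P₁ is strictly southwest of P₂, a monotone path through both must visit P₁ then P₂; paths through both = C(11, 9)·C(5, 4)·C(9, 6) = 23100. Avoid both = 177100 − 55055 − 47040 + 23100 = 98105.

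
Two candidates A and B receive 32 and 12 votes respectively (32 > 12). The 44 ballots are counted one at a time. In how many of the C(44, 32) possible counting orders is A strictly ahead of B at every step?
Strict-lead orderings = 9586673915

Total orderings of the 44 votes with 32 for A: C(44, 32) = 21090682613. By the Bertrand ballot formula (Cycle Lemma / reflection principle), the number of orderings in which A is strictly ahead of B throughout is (p − q)/(p + q) · C(p + q, p) = (32 − 12)/(32 + 12) · 21090682613 = 9586673915.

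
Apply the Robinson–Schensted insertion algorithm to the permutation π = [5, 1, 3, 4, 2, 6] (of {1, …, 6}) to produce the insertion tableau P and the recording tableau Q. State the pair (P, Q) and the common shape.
P = [1, 2, 4, 6] / [3] / [5];  Q = [1, 3, 4, 6] / [2] / [5];  common shape = (4, 1, 1)

Row-insert the values π_1, π_2, … into P one at a time, bumping the leftmost entry strictly greater than the inserted value down to the next row. The recording tableau Q records, in position (i, j), the step at which that cell was added to P.
  Insert 5 (step 1): P = [5];  Q = [1]
  Insert 1 (step 2): P = [1] / [5];  Q = [1] / [2]
  Insert 3 (step 3): P = [1, 3] / [5];  Q = [1, 3] / [2]
  Insert 4 (step 4): P = [1, 3, 4] / [5];  Q = [1, 3, 4] / [2]
  Insert 2 (step 5): P = [1, 2, 4] / [3] / [5];  Q = [1, 3, 4] / [2] / [5]
  Insert 6 (step 6): P = [1, 2, 4, 6] / [3] / [5];  Q = [1, 3, 4, 6] / [2] / [5]
Final shape: (4, 1, 1).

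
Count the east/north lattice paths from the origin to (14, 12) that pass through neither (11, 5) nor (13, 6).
Number of paths = 9035344

Inclusion–exclusion. Total paths: C(26, 14) = 9657700. Through P₁: C(16, 11)·C(10, 3) = 524160. Through P₂: C(19, 13)·C(7, 1) = 189924. Since P₁ is strictly southwest of P₂, a monotone path through both must visit P₁ then P₂; paths through both = C(16, 11)·C(3, 2)·C(7, 1) = 91728. Avoid both = 9657700 − 524160 − 189924 + 91728 = 9035344.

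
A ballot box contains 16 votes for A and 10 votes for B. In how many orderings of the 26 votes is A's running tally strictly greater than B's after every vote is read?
Strict-lead orderings = 1225785

Total orderings of the 26 votes with 16 for A: C(26, 16) = 5311735. By the Bertrand ballot formula (Cycle Lemma / reflection principle), the number of orderings in which A is strictly ahead of B throughout is (p − q)/(p + q) · C(p + q, p) = (16 − 10)/(16 + 10) · 5311735 = 1225785.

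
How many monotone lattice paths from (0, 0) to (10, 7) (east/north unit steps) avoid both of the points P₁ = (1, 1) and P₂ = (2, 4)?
Number of paths = 8283

Inclusion–exclusion. Total paths: C(17, 10) = 19448. Through P₁: C(2, 1)·C(15, 9) = 10010. Through P₂: C(6, 2)·C(11, 8) = 2475. Since P₁ is strictly southwest of P₂, a monotone path through both must visit P₁ then P₂; paths through both = C(2, 1)·C(4, 1)·C(11, 8) = 1320. Avoid both = 19448 − 10010 − 2475 + 1320 = 8283.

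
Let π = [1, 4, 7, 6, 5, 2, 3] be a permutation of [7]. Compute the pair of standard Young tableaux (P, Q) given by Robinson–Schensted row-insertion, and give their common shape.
P = [1, 2, 3] / [4, 5] / [6] / [7];  Q = [1, 2, 3] / [4, 7] / [5] / [6];  common shape = (3, 2, 1, 1)

Row-insert the values π_1, π_2, … into P one at a time, bumping the leftmost entry strictly greater than the inserted value down to the next row. The recording tableau Q records, in position (i, j), the step at which that cell was added to P.
  Insert 1 (step 1): P = [1];  Q = [1]
  Insert 4 (step 2): P = [1, 4];  Q = [1, 2]
  Insert 7 (step 3): P = [1, 4, 7];  Q = [1, 2, 3]
  Insert 6 (step 4): P = [1, 4, 6] / [7];  Q = [1, 2, 3] / [4]
  Insert 5 (step 5): P = [1, 4, 5] / [6] / [7];  Q = [1, 2, 3] / [4] / [5]
  Insert 2 (step 6): P = [1, 2, 5] / [4] / [6] / [7];  Q = [1, 2, 3] / [4] / [5] / [6]
  Insert 3 (step 7): P = [1, 2, 3] / [4, 5] / [6] / [7];  Q = [1, 2, 3] / [4, 7] / [5] / [6]
Final shape: (3, 2, 1, 1).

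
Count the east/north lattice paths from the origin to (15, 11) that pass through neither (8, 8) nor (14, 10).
Number of paths = 2979968

Inclusion–exclusion. Total paths: C(26, 15) = 7726160. Through P₁: C(16, 8)·C(10, 7) = 1544400. Through P₂: C(24, 14)·C(2, 1) = 3922512. Since P₁ is strictly southwest of P₂, a monotone path through both must visit P₁ then P₂; paths through both = C(16, 8)·C(8, 6)·C(2, 1) = 720720. Avoid both = 7726160 − 1544400 − 3922512 + 720720 = 2979968.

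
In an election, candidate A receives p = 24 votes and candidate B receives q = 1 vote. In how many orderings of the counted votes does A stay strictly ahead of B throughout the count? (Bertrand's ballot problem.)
Strict-lead orderings = 23

Total orderings of the 25 votes with 24 for A: C(25, 24) = 25. By the Bertrand ballot formula (Cycle Lemma / reflection principle), the number of orderings in which A is strictly ahead of B throughout is (p − q)/(p + q) · C(p + q, p) = (24 − 1)/(24 + 1) · 25 = 23.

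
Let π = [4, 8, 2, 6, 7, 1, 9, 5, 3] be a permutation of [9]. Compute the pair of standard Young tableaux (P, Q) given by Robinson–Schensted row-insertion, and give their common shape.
P = [1, 3, 7, 9] / [2, 5] / [4, 6] / [8];  Q = [1, 2, 5, 7] / [3, 4] / [6, 8] / [9];  common shape = (4, 2, 2, 1)

Row-insert the values π_1, π_2, … into P one at a time, bumping the leftmost entry strictly greater than the inserted value down to the next row. The recording tableau Q records, in position (i, j), the step at which that cell was added to P.
  Insert 4 (step 1): P = [4];  Q = [1]
  Insert 8 (step 2): P = [4, 8];  Q = [1, 2]
  Insert 2 (step 3): P = [2, 8] / [4];  Q = [1, 2] / [3]
  Insert 6 (step 4): P = [2, 6] / [4, 8];  Q = [1, 2] / [3, 4]
  Insert 7 (step 5): P = [2, 6, 7] / [4, 8];  Q = [1, 2, 5] / [3, 4]
  Insert 1 (step 6): P = [1, 6, 7] / [2, 8] / [4];  Q = [1, 2, 5] / [3, 4] / [6]
  Insert 9 (step 7): P = [1, 6, 7, 9] / [2, 8] / [4];  Q = [1, 2, 5, 7] / [3, 4] / [6]
  Insert 5 (step 8): P = [1, 5, 7, 9] / [2, 6] / [4, 8];  Q = [1, 2, 5, 7] / [3, 4] / [6, 8]
  Insert 3 (step 9): P = [1, 3, 7, 9] / [2, 5] / [4, 6] / [8];  Q = [1, 2, 5, 7] / [3, 4] / [6, 8] / [9]
Final shape: (4, 2, 2, 1).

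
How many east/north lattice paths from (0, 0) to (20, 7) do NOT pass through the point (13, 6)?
Number of paths = 670974

Total paths from (0, 0) to (20, 7): C(27, 20) = 888030. Paths through (13, 6): (paths (0, 0) → (13, 6)) × (paths (13, 6) → (20, 7)) = C(19, 13) · C(8, 7) = 27132 · 8 = 217056. Avoidance count = 888030 − 217056 = 670974.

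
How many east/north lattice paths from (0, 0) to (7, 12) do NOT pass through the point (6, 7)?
Number of paths = 40092

Total paths from (0, 0) to (7, 12): C(19, 7) = 50388. Paths through (6, 7): (paths (0, 0) → (6, 7)) × (paths (6, 7) → (7, 12)) = C(13, 6) · C(6, 1) = 1716 · 6 = 10296. Avoidance count = 50388 − 10296 = 40092.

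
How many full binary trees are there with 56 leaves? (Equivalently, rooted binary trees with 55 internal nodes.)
C_55 = 1759414616608818870992479875972

These full binary trees are counted by the Catalan number C_n = (1/(n + 1)) · C(2n, n). For n = 55: C_55 = (1/56) · C(110, 55) = 98527218530093856775578873054432/56 = 1759414616608818870992479875972.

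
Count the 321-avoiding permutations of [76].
C_76 = 4790408930363303911328386208394864461024520

These 321-avoiding permutations are counted by the Catalan number C_n = (1/(n + 1)) · C(2n, n). For n = 76: C_76 = (1/77) · C(152, 76) = 368861487637974401172285738046404563498888040/77 = 4790408930363303911328386208394864461024520.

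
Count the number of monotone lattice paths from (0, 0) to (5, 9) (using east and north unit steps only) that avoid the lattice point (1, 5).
Number of paths = 1582

Total paths from (0, 0) to (5, 9): C(14, 5) = 2002. Paths through (1, 5): (paths (0, 0) → (1, 5)) × (paths (1, 5) → (5, 9)) = C(6, 1) · C(8, 4) = 6 · 70 = 420. Avoidance count = 2002 − 420 = 1582.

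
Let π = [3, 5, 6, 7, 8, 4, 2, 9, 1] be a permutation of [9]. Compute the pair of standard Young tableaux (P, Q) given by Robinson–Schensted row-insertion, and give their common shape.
P = [1, 4, 6, 7, 8, 9] / [2] / [3] / [5];  Q = [1, 2, 3, 4, 5, 8] / [6] / [7] / [9];  common shape = (6, 1, 1, 1)

Row-insert the values π_1, π_2, … into P one at a time, bumping the leftmost entry strictly greater than the inserted value down to the next row. The recording tableau Q records, in position (i, j), the step at which that cell was added to P.
  Insert 3 (step 1): P = [3];  Q = [1]
  Insert 5 (step 2): P = [3, 5];  Q = [1, 2]
  Insert 6 (step 3): P = [3, 5, 6];  Q = [1, 2, 3]
  Insert 7 (step 4): P = [3, 5, 6, 7];  Q = [1, 2, 3, 4]
  Insert 8 (step 5): P = [3, 5, 6, 7, 8];  Q = [1, 2, 3, 4, 5]
  Insert 4 (step 6): P = [3, 4, 6, 7, 8] / [5];  Q = [1, 2, 3, 4, 5] / [6]
  Insert 2 (step 7): P = [2, 4, 6, 7, 8] / [3] / [5];  Q = [1, 2, 3, 4, 5] / [6] / [7]
  Insert 9 (step 8): P = [2, 4, 6, 7, 8, 9] / [3] / [5];  Q = [1, 2, 3, 4, 5, 8] / [6] / [7]
  Insert 1 (step 9): P = [1, 4, 6, 7, 8, 9] / [2] / [3] / [5];  Q = [1, 2, 3, 4, 5, 8] / [6] / [7] / [9]
Final shape: (6, 1, 1, 1).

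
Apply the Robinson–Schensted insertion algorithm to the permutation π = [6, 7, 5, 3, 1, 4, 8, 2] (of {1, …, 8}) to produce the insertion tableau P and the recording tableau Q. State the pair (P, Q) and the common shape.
P = [1, 2, 8] / [3, 4] / [5, 7] / [6];  Q = [1, 2, 7] / [3, 6] / [4, 8] / [5];  common shape = (3, 2, 2, 1)

Row-insert the values π_1, π_2, … into P one at a time, bumping the leftmost entry strictly greater than the inserted value down to the next row. The recording tableau Q records, in position (i, j), the step at which that cell was added to P.
  Insert 6 (step 1): P = [6];  Q = [1]
  Insert 7 (step 2): P = [6, 7];  Q = [1, 2]
  Insert 5 (step 3): P = [5, 7] / [6];  Q = [1, 2] / [3]
  Insert 3 (step 4): P = [3, 7] / [5] / [6];  Q = [1, 2] / [3] / [4]
  Insert 1 (step 5): P = [1, 7] / [3] / [5] / [6];  Q = [1, 2] / [3] / [4] / [5]
  Insert 4 (step 6): P = [1, 4] / [3, 7] / [5] / [6];  Q = [1, 2] / [3, 6] / [4] / [5]
  Insert 8 (step 7): P = [1, 4, 8] / [3, 7] / [5] / [6];  Q = [1, 2, 7] / [3, 6] / [4] / [5]
  Insert 2 (step 8): P = [1, 2, 8] / [3, 4] / [5, 7] / [6];  Q = [1, 2, 7] / [3, 6] / [4, 8] / [5]
Final shape: (3, 2, 2, 1).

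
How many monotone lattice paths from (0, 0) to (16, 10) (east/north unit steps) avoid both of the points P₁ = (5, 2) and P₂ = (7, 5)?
Number of paths = 2559349

Inclusion–exclusion. Total paths: C(26, 16) = 5311735. Through P₁: C(7, 5)·C(19, 11) = 1587222. Through P₂: C(12, 7)·C(14, 9) = 1585584. Since P₁ is strictly southwest of P₂, a monotone path through both must visit P₁ then P₂; paths through both = C(7, 5)·C(5, 2)·C(14, 9) = 420420. Avoid both = 5311735 − 1587222 − 1585584 + 420420 = 2559349.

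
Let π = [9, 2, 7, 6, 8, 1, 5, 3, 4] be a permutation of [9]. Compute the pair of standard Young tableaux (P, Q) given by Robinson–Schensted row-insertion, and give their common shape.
P = [1, 3, 4] / [2, 5, 8] / [6] / [7] / [9];  Q = [1, 3, 5] / [2, 7, 9] / [4] / [6] / [8];  common shape = (3, 3, 1, 1, 1)

Row-insert the values π_1, π_2, … into P one at a time, bumping the leftmost entry strictly greater than the inserted value down to the next row. The recording tableau Q records, in position (i, j), the step at which that cell was added to P.
  Insert 9 (step 1): P = [9];  Q = [1]
  Insert 2 (step 2): P = [2] / [9];  Q = [1] / [2]
  Insert 7 (step 3): P = [2, 7] / [9];  Q = [1, 3] / [2]
  Insert 6 (step 4): P = [2, 6] / [7] / [9];  Q = [1, 3] / [2] / [4]
  Insert 8 (step 5): P = [2, 6, 8] / [7] / [9];  Q = [1, 3, 5] / [2] / [4]
  Insert 1 (step 6): P = [1, 6, 8] / [2] / [7] / [9];  Q = [1, 3, 5] / [2] / [4] / [6]
  Insert 5 (step 7): P = [1, 5, 8] / [2, 6] / [7] / [9];  Q = [1, 3, 5] / [2, 7] / [4] / [6]
  Insert 3 (step 8): P = [1, 3, 8] / [2, 5] / [6] / [7] / [9];  Q = [1, 3, 5] / [2, 7] / [4] / [6] / [8]
  Insert 4 (step 9): P = [1, 3, 4] / [2, 5, 8] / [6] / [7] / [9];  Q = [1, 3, 5] / [2, 7, 9] / [4] / [6] / [8]
Final shape: (3, 3, 1, 1, 1).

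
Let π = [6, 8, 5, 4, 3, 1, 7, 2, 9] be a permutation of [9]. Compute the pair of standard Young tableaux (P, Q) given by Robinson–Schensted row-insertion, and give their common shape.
P = [1, 2, 9] / [3, 7] / [4, 8] / [5] / [6];  Q = [1, 2, 9] / [3, 7] / [4, 8] / [5] / [6];  common shape = (3, 2, 2, 1, 1)

Row-insert the values π_1, π_2, … into P one at a time, bumping the leftmost entry strictly greater than the inserted value down to the next row. The recording tableau Q records, in position (i, j), the step at which that cell was added to P.
  Insert 6 (step 1): P = [6];  Q = [1]
  Insert 8 (step 2): P = [6, 8];  Q = [1, 2]
  Insert 5 (step 3): P = [5, 8] / [6];  Q = [1, 2] / [3]
  Insert 4 (step 4): P = [4, 8] / [5] / [6];  Q = [1, 2] / [3] / [4]
  Insert 3 (step 5): P = [3, 8] / [4] / [5] / [6];  Q = [1, 2] / [3] / [4] / [5]
  Insert 1 (step 6): P = [1, 8] / [3] / [4] / [5] / [6];  Q = [1, 2] / [3] / [4] / [5] / [6]
  Insert 7 (step 7): P = [1, 7] / [3, 8] / [4] / [5] / [6];  Q = [1, 2] / [3, 7] / [4] / [5] / [6]
  Insert 2 (step 8): P = [1, 2] / [3, 7] / [4, 8] / [5] / [6];  Q = [1, 2] / [3, 7] / [4, 8] / [5] / [6]
  Insert 9 (step 9): P = [1, 2, 9] / [3, 7] / [4, 8] / [5] / [6];  Q = [1, 2, 9] / [3, 7] / [4, 8] / [5] / [6]
Final shape: (3, 2, 2, 1, 1).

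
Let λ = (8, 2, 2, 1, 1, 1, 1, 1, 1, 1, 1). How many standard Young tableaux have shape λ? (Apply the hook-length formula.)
# SYT of shape (8, 2, 2, 1, 1, 1, 1, 1, 1, 1, 1) = 2351440

Hook-length formula: f^λ = n! / Π hook(c), product over all cells c of the Young diagram. For λ = (8, 2, 2, 1, 1, 1, 1, 1, 1, 1, 1), n = 20 boxes. Hook lengths by row (left-to-right, top-to-bottom): [18, 9, 6, 5, 4, 3, 2, 1]; [11, 2]; [10, 1]; [8]; [7]; [6]; [5]; [4]; [3]; [2]; [1]. Product of hooks = 1034643456000. So f^λ = 20! / 1034643456000 = 2432902008176640000 / 1034643456000 = 2351440.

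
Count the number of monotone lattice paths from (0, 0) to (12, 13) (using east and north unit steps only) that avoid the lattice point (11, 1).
Number of paths = 5200144

Total paths from (0, 0) to (12, 13): C(25, 12) = 5200300. Paths through (11, 1): (paths (0, 0) → (11, 1)) × (paths (11, 1) → (12, 13)) = C(12, 11) · C(13, 1) = 12 · 13 = 156. Avoidance count = 5200300 − 156 = 5200144.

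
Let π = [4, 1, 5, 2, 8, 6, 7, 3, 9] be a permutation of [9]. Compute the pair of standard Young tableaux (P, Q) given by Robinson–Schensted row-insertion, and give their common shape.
P = [1, 2, 3, 7, 9] / [4, 5, 6] / [8];  Q = [1, 3, 5, 7, 9] / [2, 4, 6] / [8];  common shape = (5, 3, 1)

Row-insert the values π_1, π_2, … into P one at a time, bumping the leftmost entry strictly greater than the inserted value down to the next row. The recording tableau Q records, in position (i, j), the step at which that cell was added to P.
  Insert 4 (step 1): P = [4];  Q = [1]
  Insert 1 (step 2): P = [1] / [4];  Q = [1] / [2]
  Insert 5 (step 3): P = [1, 5] / [4];  Q = [1, 3] / [2]
  Insert 2 (step 4): P = [1, 2] / [4, 5];  Q = [1, 3] / [2, 4]
  Insert 8 (step 5): P = [1, 2, 8] / [4, 5];  Q = [1, 3, 5] / [2, 4]
  Insert 6 (step 6): P = [1, 2, 6] / [4, 5, 8];  Q = [1, 3, 5] / [2, 4, 6]
  Insert 7 (step 7): P = [1, 2, 6, 7] / [4, 5, 8];  Q = [1, 3, 5, 7] / [2, 4, 6]
  Insert 3 (step 8): P = [1, 2, 3, 7] / [4, 5, 6] / [8];  Q = [1, 3, 5, 7] / [2, 4, 6] / [8]
  Insert 9 (step 9): P = [1, 2, 3, 7, 9] / [4, 5, 6] / [8];  Q = [1, 3, 5, 7, 9] / [2, 4, 6] / [8]
Final shape: (5, 3, 1).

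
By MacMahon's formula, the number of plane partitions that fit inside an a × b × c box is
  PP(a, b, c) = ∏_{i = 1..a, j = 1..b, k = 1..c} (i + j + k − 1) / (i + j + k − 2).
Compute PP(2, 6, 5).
PP(2, 6, 5) = 60984

Evaluate the triple product over i = 1..2, j = 1..6, k = 1..5. The factors are (2/1) · (3/2) · (4/3) · (5/4) · (6/5) · (3/2) · (4/3) · (5/4) · … (60 factors total). The numerators and denominators telescope so the product is an integer; carrying out the multiplication exactly gives PP(2, 6, 5) = 60984.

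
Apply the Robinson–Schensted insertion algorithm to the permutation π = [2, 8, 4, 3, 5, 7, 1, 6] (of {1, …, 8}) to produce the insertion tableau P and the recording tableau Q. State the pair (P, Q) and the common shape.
P = [1, 3, 5, 6] / [2, 7] / [4] / [8];  Q = [1, 2, 5, 6] / [3, 8] / [4] / [7];  common shape = (4, 2, 1, 1)

Row-insert the values π_1, π_2, … into P one at a time, bumping the leftmost entry strictly greater than the inserted value down to the next row. The recording tableau Q records, in position (i, j), the step at which that cell was added to P.
  Insert 2 (step 1): P = [2];  Q = [1]
  Insert 8 (step 2): P = [2, 8];  Q = [1, 2]
  Insert 4 (step 3): P = [2, 4] / [8];  Q = [1, 2] / [3]
  Insert 3 (step 4): P = [2, 3] / [4] / [8];  Q = [1, 2] / [3] / [4]
  Insert 5 (step 5): P = [2, 3, 5] / [4] / [8];  Q = [1, 2, 5] / [3] / [4]
  Insert 7 (step 6): P = [2, 3, 5, 7] / [4] / [8];  Q = [1, 2, 5, 6] / [3] / [4]
  Insert 1 (step 7): P = [1, 3, 5, 7] / [2] / [4] / [8];  Q = [1, 2, 5, 6] / [3] / [4] / [7]
  Insert 6 (step 8): P = [1, 3, 5, 6] / [2, 7] / [4] / [8];  Q = [1, 2, 5, 6] / [3, 8] / [4] / [7]
Final shape: (4, 2, 1, 1).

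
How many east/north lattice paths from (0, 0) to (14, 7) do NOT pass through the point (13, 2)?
Number of paths = 115650

Total paths from (0, 0) to (14, 7): C(21, 14) = 116280. Paths through (13, 2): (paths (0, 0) → (13, 2)) × (paths (13, 2) → (14, 7)) = C(15, 13) · C(6, 1) = 105 · 6 = 630. Avoidance count = 116280 − 630 = 115650.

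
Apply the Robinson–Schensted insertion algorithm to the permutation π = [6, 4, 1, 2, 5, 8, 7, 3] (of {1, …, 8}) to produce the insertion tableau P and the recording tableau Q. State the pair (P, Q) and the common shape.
P = [1, 2, 3, 7] / [4, 5] / [6, 8];  Q = [1, 4, 5, 6] / [2, 7] / [3, 8];  common shape = (4, 2, 2)

Row-insert the values π_1, π_2, … into P one at a time, bumping the leftmost entry strictly greater than the inserted value down to the next row. The recording tableau Q records, in position (i, j), the step at which that cell was added to P.
  Insert 6 (step 1): P = [6];  Q = [1]
  Insert 4 (step 2): P = [4] / [6];  Q = [1] / [2]
  Insert 1 (step 3): P = [1] / [4] / [6];  Q = [1] / [2] / [3]
  Insert 2 (step 4): P = [1, 2] / [4] / [6];  Q = [1, 4] / [2] / [3]
  Insert 5 (step 5): P = [1, 2, 5] / [4] / [6];  Q = [1, 4, 5] / [2] / [3]
  Insert 8 (step 6): P = [1, 2, 5, 8] / [4] / [6];  Q = [1, 4, 5, 6] / [2] / [3]
  Insert 7 (step 7): P = [1, 2, 5, 7] / [4, 8] / [6];  Q = [1, 4, 5, 6] / [2, 7] / [3]
  Insert 3 (step 8): P = [1, 2, 3, 7] / [4, 5] / [6, 8];  Q = [1, 4, 5, 6] / [2, 7] / [3, 8]
Final shape: (4, 2, 2).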